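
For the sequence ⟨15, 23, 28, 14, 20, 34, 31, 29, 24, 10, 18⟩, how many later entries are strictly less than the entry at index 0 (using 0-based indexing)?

2

The element at index 0 is 15.
Elements after it: 23, 28, 14, 20, 34, 31, 29, 24, 10, 18
Those smaller than 15: 14, 10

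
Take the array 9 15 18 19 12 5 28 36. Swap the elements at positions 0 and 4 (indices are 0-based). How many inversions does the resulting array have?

Inversions: 9

Positions 0 and 4 hold 9 and 12; after swapping, the array is [12, 15, 18, 19, 9, 5, 28, 36].
Element-by-element contributions:
12 → 9, 5 → 2
15 → 9, 5 → 2
18 → 9, 5 → 2
19 → 9, 5 → 2
9 → 5 → 1
5 → none → 0
28 → none → 0
36 → none → 0
Sum: 2 + 2 + 2 + 2 + 1 + 0 + 0 + 0 = 9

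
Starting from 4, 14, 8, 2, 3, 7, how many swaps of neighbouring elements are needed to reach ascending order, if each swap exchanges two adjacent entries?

9 adjacent swaps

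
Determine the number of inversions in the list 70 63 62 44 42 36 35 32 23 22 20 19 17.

78 out-of-order pairs

Sweep left to right; for each value list the smaller values that follow it:
70 → 63, 62, 44, 42, 36, 35, 32, 23, 22, 20, 19, 17 → 12
63 → 62, 44, 42, 36, 35, 32, 23, 22, 20, 19, 17 → 11
62 → 44, 42, 36, 35, 32, 23, 22, 20, 19, 17 → 10
44 → 42, 36, 35, 32, 23, 22, 20, 19, 17 → 9
42 → 36, 35, 32, 23, 22, 20, 19, 17 → 8
36 → 35, 32, 23, 22, 20, 19, 17 → 7
35 → 32, 23, 22, 20, 19, 17 → 6
32 → 23, 22, 20, 19, 17 → 5
23 → 22, 20, 19, 17 → 4
22 → 20, 19, 17 → 3
20 → 19, 17 → 2
19 → 17 → 1
17 → none → 0
Sum: 12 + 11 + 10 + 9 + 8 + 7 + 6 + 5 + 4 + 3 + 2 + 1 + 0 = 78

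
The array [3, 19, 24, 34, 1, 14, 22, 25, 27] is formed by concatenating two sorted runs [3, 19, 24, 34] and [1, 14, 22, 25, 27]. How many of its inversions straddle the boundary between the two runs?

11

For each element r of the right run, count left-run elements greater than r:
r = 1: 3, 19, 24, 34 → 4
r = 14: 19, 24, 34 → 3
r = 22: 24, 34 → 2
r = 25: 34 → 1
r = 27: 34 → 1
Cross-inversions: 4 + 3 + 2 + 1 + 1 = 11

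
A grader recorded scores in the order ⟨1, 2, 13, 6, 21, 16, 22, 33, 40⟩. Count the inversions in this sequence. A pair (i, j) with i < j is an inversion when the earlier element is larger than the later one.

2

Sweep left to right; for each value list the smaller values that follow it:
1 → none → 0
2 → none → 0
13 → 6 → 1
6 → none → 0
21 → 16 → 1
16 → none → 0
22 → none → 0
33 → none → 0
40 → none → 0
Sum: 0 + 0 + 1 + 0 + 1 + 0 + 0 + 0 + 0 = 2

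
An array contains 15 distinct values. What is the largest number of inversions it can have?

A reversed (strictly descending) arrangement makes every pair an inversion, giving C(15, 2) inversions.
C(15, 2) = 15·14/2 = 105

105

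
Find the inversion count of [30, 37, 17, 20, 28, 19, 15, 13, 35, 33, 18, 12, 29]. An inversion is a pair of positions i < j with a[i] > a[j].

48 inversions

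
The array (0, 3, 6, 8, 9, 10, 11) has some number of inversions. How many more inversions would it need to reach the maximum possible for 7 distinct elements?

21

Maximum inversions for 7 distinct elements is C(7, 2) = 7·6/2 = 21.
Current inversions — for each element, count later smaller elements:
0: 0
3: 0
6: 0
8: 0
9: 0
10: 0
11: 0
Current total: 0 + 0 + 0 + 0 + 0 + 0 + 0 = 0
Shortfall: 21 − 0 = 21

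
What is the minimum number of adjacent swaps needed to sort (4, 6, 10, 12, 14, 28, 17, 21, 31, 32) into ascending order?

2

Each adjacent swap fixes exactly one inversion, so the minimum swap count equals the number of inversions.
Count inversions — for each element, later elements that are smaller:
4: none → 0
6: none → 0
10: none → 0
12: none → 0
14: none → 0
28: 17, 21 → 2
17: none → 0
21: none → 0
31: none → 0
32: none → 0
Total inversions: 0 + 0 + 0 + 0 + 0 + 2 + 0 + 0 + 0 + 0 = 2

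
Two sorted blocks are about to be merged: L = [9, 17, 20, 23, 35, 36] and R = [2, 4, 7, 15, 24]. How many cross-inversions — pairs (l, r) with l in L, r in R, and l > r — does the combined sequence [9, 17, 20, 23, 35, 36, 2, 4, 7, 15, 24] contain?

For each element r of the right run, count left-run elements greater than r:
r = 2: 9, 17, 20, 23, 35, 36 → 6
r = 4: 9, 17, 20, 23, 35, 36 → 6
r = 7: 9, 17, 20, 23, 35, 36 → 6
r = 15: 17, 20, 23, 35, 36 → 5
r = 24: 35, 36 → 2
Cross-inversions: 6 + 6 + 6 + 5 + 2 = 25

25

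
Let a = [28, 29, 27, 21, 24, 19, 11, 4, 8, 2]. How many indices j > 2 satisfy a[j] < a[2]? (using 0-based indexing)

7 such elements

The element at index 2 is 27.
Elements after it: 21, 24, 19, 11, 4, 8, 2
Those smaller than 27: 21, 24, 19, 11, 4, 8, 2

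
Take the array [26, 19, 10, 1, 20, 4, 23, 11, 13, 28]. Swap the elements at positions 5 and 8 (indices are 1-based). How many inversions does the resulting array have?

19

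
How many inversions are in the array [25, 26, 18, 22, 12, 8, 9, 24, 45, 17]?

26

Sweep left to right; for each value list the smaller values that follow it:
25: 7
26: 7
18: 4
22: 4
12: 2
8: 0
9: 0
24: 1
45: 1
17: 0
Sum: 7 + 7 + 4 + 4 + 2 + 0 + 0 + 1 + 1 + 0 = 26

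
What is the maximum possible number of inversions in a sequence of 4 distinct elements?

The maximum occurs when the array is in strictly decreasing order: every one of the C(4, 2) pairs is inverted.
C(4, 2) = 4·3/2 = 6

6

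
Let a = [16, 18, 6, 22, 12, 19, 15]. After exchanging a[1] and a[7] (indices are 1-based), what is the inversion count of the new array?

9

Positions 1 and 7 hold 16 and 15; after swapping, the array is [15, 18, 6, 22, 12, 19, 16].
Element-by-element contributions:
15 → 6, 12 → 2
18 → 6, 12, 16 → 3
6 → none → 0
22 → 12, 19, 16 → 3
12 → none → 0
19 → 16 → 1
16 → none → 0
Sum: 2 + 3 + 0 + 3 + 0 + 1 + 0 = 9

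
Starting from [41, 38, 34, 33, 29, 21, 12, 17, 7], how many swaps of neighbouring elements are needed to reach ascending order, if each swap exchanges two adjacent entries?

35 adjacent swaps

The minimum number of adjacent swaps to sort an array equals its inversion count, since every such swap removes exactly one inversion.
Count inversions — for each element, later elements that are smaller:
41: 38, 34, 33, 29, 21, 12, 17, 7 → 8
38: 34, 33, 29, 21, 12, 17, 7 → 7
34: 33, 29, 21, 12, 17, 7 → 6
33: 29, 21, 12, 17, 7 → 5
29: 21, 12, 17, 7 → 4
21: 12, 17, 7 → 3
12: 7 → 1
17: 7 → 1
7: none → 0
Total inversions: 8 + 7 + 6 + 5 + 4 + 3 + 1 + 1 + 0 = 35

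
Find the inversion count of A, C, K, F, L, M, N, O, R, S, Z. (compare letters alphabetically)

Count, for each position, how many later elements it exceeds:
A → none → 0
C → none → 0
K → F → 1
F → none → 0
L → none → 0
M → none → 0
N → none → 0
O → none → 0
R → none → 0
S → none → 0
Z → none → 0
Sum: 0 + 0 + 1 + 0 + 0 + 0 + 0 + 0 + 0 + 0 + 0 = 1

1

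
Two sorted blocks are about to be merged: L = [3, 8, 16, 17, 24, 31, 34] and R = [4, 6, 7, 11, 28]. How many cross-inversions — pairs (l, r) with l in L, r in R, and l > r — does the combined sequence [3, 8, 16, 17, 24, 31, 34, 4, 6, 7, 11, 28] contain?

Cross-inversions: 25

Take each right-half value and tally the left-half values above it:
r = 4: 8, 16, 17, 24, 31, 34 → 6
r = 6: 8, 16, 17, 24, 31, 34 → 6
r = 7: 8, 16, 17, 24, 31, 34 → 6
r = 11: 16, 17, 24, 31, 34 → 5
r = 28: 31, 34 → 2
Cross-inversions: 6 + 6 + 6 + 5 + 2 = 25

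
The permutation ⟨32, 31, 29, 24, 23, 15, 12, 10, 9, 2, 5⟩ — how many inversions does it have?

54 inversions

For each element, count later entries that are smaller:
32: 10
31: 9
29: 8
24: 7
23: 6
15: 5
12: 4
10: 3
9: 2
2: 0
5: 0
Sum: 10 + 9 + 8 + 7 + 6 + 5 + 4 + 3 + 2 + 0 + 0 = 54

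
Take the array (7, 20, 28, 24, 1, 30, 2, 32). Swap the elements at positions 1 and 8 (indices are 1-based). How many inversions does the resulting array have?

19 inversions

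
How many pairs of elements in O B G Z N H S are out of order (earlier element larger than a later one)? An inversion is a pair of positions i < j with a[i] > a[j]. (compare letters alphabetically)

There are 8 inversions.

Inversion pairs (indices are 1-based):
(1,2): O > B
(1,3): O > G
(1,5): O > N
(1,6): O > H
(4,5): Z > N
(4,6): Z > H
(4,7): Z > S
(5,6): N > H
That's 8 pairs.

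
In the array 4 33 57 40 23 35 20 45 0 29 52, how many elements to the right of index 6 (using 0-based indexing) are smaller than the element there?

The element at index 6 is 20.
Elements after it: 45, 0, 29, 52
Those smaller than 20: 0

1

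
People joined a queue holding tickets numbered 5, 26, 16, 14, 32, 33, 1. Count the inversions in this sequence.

9 inversions

Out-of-order index pairs (1-indexed):
(1,7): 5 > 1
(2,3): 26 > 16
(2,4): 26 > 14
(2,7): 26 > 1
(3,4): 16 > 14
(3,7): 16 > 1
(4,7): 14 > 1
(5,7): 32 > 1
(6,7): 33 > 1
That's 9 pairs.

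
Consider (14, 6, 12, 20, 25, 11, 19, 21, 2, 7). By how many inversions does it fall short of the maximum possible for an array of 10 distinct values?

21

Maximum inversions for 10 distinct elements is C(10, 2) = 10·9/2 = 45.
Current inversions — for each element, count later smaller elements:
14: 5
6: 1
12: 3
20: 4
25: 5
11: 2
19: 2
21: 2
2: 0
7: 0
Current total: 5 + 1 + 3 + 4 + 5 + 2 + 2 + 2 + 0 + 0 = 24
Shortfall: 45 − 24 = 21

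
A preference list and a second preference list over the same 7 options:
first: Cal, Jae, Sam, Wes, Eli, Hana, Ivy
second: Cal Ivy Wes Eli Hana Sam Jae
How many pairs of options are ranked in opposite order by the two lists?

12 pairs

Assign each item its position (1..7) in the first ordering, then rewrite the second ordering as that position sequence:
positions: Cal→1, Jae→2, Sam→3, Wes→4, Eli→5, Hana→6, Ivy→7
second ordering as positions: [1, 7, 4, 5, 6, 3, 2]
Discordant pairs = inversions in this position sequence.
1: 0
7: 4, 5, 6, 3, 2 → 5
4: 3, 2 → 2
5: 3, 2 → 2
6: 3, 2 → 2
3: 2 → 1
2: 0
Total: 0 + 5 + 2 + 2 + 2 + 1 + 0 = 12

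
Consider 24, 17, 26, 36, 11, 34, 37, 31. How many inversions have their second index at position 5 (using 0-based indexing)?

1 such element

The element at index 5 is 34.
Elements before it: 24, 17, 26, 36, 11
Those larger than 34: 36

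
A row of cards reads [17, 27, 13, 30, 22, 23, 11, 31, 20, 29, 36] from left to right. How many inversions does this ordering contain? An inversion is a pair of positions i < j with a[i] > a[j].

19

Sweep left to right; for each value list the smaller values that follow it:
17 → 13, 11 → 2
27 → 13, 22, 23, 11, 20 → 5
13 → 11 → 1
30 → 22, 23, 11, 20, 29 → 5
22 → 11, 20 → 2
23 → 11, 20 → 2
11 → none → 0
31 → 20, 29 → 2
20 → none → 0
29 → none → 0
36 → none → 0
Sum: 2 + 5 + 1 + 5 + 2 + 2 + 0 + 2 + 0 + 0 + 0 = 19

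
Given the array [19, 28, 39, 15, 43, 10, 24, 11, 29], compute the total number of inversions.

19

Sweep left to right; for each value list the smaller values that follow it:
19 → 15, 10, 11 → 3
28 → 15, 10, 24, 11 → 4
39 → 15, 10, 24, 11, 29 → 5
15 → 10, 11 → 2
43 → 10, 24, 11, 29 → 4
10 → none → 0
24 → 11 → 1
11 → none → 0
29 → none → 0
Sum: 3 + 4 + 5 + 2 + 4 + 0 + 1 + 0 + 0 = 19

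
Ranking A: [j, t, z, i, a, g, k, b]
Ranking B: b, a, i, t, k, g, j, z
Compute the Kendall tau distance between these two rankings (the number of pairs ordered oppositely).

Assign each item its position (1..8) in the first ordering, then rewrite the second ordering as that position sequence:
positions: j→1, t→2, z→3, i→4, a→5, g→6, k→7, b→8
second ordering as positions: [8, 5, 4, 2, 7, 6, 1, 3]
Discordant pairs = inversions in this position sequence.
8: 5, 4, 2, 7, 6, 1, 3 → 7
5: 4, 2, 1, 3 → 4
4: 2, 1, 3 → 3
2: 1 → 1
7: 6, 1, 3 → 3
6: 1, 3 → 2
1: 0
3: 0
Total: 7 + 4 + 3 + 1 + 3 + 2 + 0 + 0 = 20

20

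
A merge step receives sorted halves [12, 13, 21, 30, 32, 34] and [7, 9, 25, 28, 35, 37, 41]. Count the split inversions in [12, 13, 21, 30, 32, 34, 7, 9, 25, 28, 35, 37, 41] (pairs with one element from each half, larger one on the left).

18 cross-inversions

Count, for every r in R, how many entries of L exceed r:
r = 7: 12, 13, 21, 30, 32, 34 → 6
r = 9: 12, 13, 21, 30, 32, 34 → 6
r = 25: 30, 32, 34 → 3
r = 28: 30, 32, 34 → 3
r = 35: none → 0
r = 37: none → 0
r = 41: none → 0
Cross-inversions: 6 + 6 + 3 + 3 + 0 + 0 + 0 = 18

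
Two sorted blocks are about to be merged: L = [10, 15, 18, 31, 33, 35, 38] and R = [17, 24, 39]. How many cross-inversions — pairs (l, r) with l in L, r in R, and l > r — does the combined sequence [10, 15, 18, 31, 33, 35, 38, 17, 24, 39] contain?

For each element r of the right run, count left-run elements greater than r:
r = 17: 18, 31, 33, 35, 38 → 5
r = 24: 31, 33, 35, 38 → 4
r = 39: none → 0
Cross-inversions: 5 + 4 + 0 = 9

9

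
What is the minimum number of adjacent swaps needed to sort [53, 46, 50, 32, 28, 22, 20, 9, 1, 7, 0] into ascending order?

53 swaps

Minimum adjacent swaps = number of inversions (each swap of adjacent out-of-order elements removes one inversion and no swap can remove more).
Count inversions — for each element, later elements that are smaller:
53: 46, 50, 32, 28, 22, 20, 9, 1, 7, 0 → 10
46: 32, 28, 22, 20, 9, 1, 7, 0 → 8
50: 32, 28, 22, 20, 9, 1, 7, 0 → 8
32: 28, 22, 20, 9, 1, 7, 0 → 7
28: 22, 20, 9, 1, 7, 0 → 6
22: 20, 9, 1, 7, 0 → 5
20: 9, 1, 7, 0 → 4
9: 1, 7, 0 → 3
1: 0 → 1
7: 0 → 1
0: none → 0
Total inversions: 10 + 8 + 8 + 7 + 6 + 5 + 4 + 3 + 1 + 1 + 0 = 53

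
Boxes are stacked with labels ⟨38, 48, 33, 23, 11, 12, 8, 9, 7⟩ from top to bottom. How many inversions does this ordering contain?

Count, for each position, how many later elements it exceeds:
38 → 33, 23, 11, 12, 8, 9, 7 → 7
48 → 33, 23, 11, 12, 8, 9, 7 → 7
33 → 23, 11, 12, 8, 9, 7 → 6
23 → 11, 12, 8, 9, 7 → 5
11 → 8, 9, 7 → 3
12 → 8, 9, 7 → 3
8 → 7 → 1
9 → 7 → 1
7 → none → 0
Sum: 7 + 7 + 6 + 5 + 3 + 3 + 1 + 1 + 0 = 33

There are 33 inversions.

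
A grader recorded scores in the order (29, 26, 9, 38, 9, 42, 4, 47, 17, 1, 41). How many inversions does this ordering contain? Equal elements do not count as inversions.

Element-by-element contributions:
29: 6
26: 5
9: 2
38: 4
9: 2
42: 4
4: 1
47: 3
17: 1
1: 0
41: 0
Sum: 6 + 5 + 2 + 4 + 2 + 4 + 1 + 3 + 1 + 0 + 0 = 28

28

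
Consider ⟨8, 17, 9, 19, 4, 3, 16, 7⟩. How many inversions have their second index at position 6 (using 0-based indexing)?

The element at index 6 is 16.
Elements before it: 8, 17, 9, 19, 4, 3
Those larger than 16: 17, 19

2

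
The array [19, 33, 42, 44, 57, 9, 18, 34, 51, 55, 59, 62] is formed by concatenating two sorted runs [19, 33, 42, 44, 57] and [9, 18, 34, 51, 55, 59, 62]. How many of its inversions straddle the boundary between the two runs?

15

Count, for every r in R, how many entries of L exceed r:
r = 9: 19, 33, 42, 44, 57 → 5
r = 18: 19, 33, 42, 44, 57 → 5
r = 34: 42, 44, 57 → 3
r = 51: 57 → 1
r = 55: 57 → 1
r = 59: none → 0
r = 62: none → 0
Cross-inversions: 5 + 5 + 3 + 1 + 1 + 0 + 0 = 15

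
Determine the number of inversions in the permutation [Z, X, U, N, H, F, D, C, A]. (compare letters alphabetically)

For each element, count later entries that are smaller:
Z → X, U, N, H, F, D, C, A → 8
X → U, N, H, F, D, C, A → 7
U → N, H, F, D, C, A → 6
N → H, F, D, C, A → 5
H → F, D, C, A → 4
F → D, C, A → 3
D → C, A → 2
C → A → 1
A → none → 0
Sum: 8 + 7 + 6 + 5 + 4 + 3 + 2 + 1 + 0 = 36

36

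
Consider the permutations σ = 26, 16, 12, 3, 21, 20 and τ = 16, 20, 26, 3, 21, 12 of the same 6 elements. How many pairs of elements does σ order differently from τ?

7 discordant pairs

Assign each item its position (1..6) in the first ordering, then rewrite the second ordering as that position sequence:
positions: 26→1, 16→2, 12→3, 3→4, 21→5, 20→6
second ordering as positions: [2, 6, 1, 4, 5, 3]
Discordant pairs = inversions in this position sequence.
2: 1 → 1
6: 1, 4, 5, 3 → 4
1: 0
4: 3 → 1
5: 3 → 1
3: 0
Total: 1 + 4 + 0 + 1 + 1 + 0 = 7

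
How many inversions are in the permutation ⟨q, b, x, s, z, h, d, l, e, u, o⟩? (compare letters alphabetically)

28

For each element, count later entries that are smaller:
q: 6
b: 0
x: 7
s: 5
z: 6
h: 2
d: 0
l: 1
e: 0
u: 1
o: 0
Sum: 6 + 0 + 7 + 5 + 6 + 2 + 0 + 1 + 0 + 1 + 0 = 28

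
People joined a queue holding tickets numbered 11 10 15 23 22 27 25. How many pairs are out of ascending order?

For each element, count later entries that are smaller:
11 → 10 → 1
10 → none → 0
15 → none → 0
23 → 22 → 1
22 → none → 0
27 → 25 → 1
25 → none → 0
Sum: 1 + 0 + 0 + 1 + 0 + 1 + 0 = 3

3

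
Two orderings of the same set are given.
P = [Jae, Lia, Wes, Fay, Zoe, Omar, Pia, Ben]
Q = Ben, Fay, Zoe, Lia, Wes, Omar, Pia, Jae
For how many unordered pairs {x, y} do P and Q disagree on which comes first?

17

Assign each item its position (1..8) in the first ordering, then rewrite the second ordering as that position sequence:
positions: Jae→1, Lia→2, Wes→3, Fay→4, Zoe→5, Omar→6, Pia→7, Ben→8
second ordering as positions: [8, 4, 5, 2, 3, 6, 7, 1]
Discordant pairs = inversions in this position sequence.
8: 4, 5, 2, 3, 6, 7, 1 → 7
4: 2, 3, 1 → 3
5: 2, 3, 1 → 3
2: 1 → 1
3: 1 → 1
6: 1 → 1
7: 1 → 1
1: 0
Total: 7 + 3 + 3 + 1 + 1 + 1 + 1 + 0 = 17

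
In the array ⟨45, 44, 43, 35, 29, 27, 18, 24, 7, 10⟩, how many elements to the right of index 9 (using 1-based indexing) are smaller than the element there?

The element at index 9 is 7.
Elements after it: 10
None of them are smaller than 7.

0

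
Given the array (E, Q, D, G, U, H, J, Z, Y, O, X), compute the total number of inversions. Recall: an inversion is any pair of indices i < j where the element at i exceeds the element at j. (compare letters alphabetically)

14 inversions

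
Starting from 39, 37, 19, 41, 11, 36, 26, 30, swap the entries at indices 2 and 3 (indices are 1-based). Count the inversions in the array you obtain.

Positions 2 and 3 hold 37 and 19; after swapping, the array is [39, 19, 37, 41, 11, 36, 26, 30].
For each element, count later entries that are smaller:
39 → 19, 37, 11, 36, 26, 30 → 6
19 → 11 → 1
37 → 11, 36, 26, 30 → 4
41 → 11, 36, 26, 30 → 4
11 → none → 0
36 → 26, 30 → 2
26 → none → 0
30 → none → 0
Sum: 6 + 1 + 4 + 4 + 0 + 2 + 0 + 0 = 17

There are 17 inversions.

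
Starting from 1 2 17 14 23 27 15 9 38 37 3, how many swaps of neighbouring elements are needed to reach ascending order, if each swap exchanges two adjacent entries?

Each adjacent swap fixes exactly one inversion, so the minimum swap count equals the number of inversions.
Count inversions — for each element, later elements that are smaller:
1: none → 0
2: none → 0
17: 14, 15, 9, 3 → 4
14: 9, 3 → 2
23: 15, 9, 3 → 3
27: 15, 9, 3 → 3
15: 9, 3 → 2
9: 3 → 1
38: 37, 3 → 2
37: 3 → 1
3: none → 0
Total inversions: 0 + 0 + 4 + 2 + 3 + 3 + 2 + 1 + 2 + 1 + 0 = 18

18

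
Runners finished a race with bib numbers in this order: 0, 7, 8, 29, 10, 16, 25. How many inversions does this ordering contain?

Out-of-order index pairs (1-indexed):
(4,5): 29 > 10
(4,6): 29 > 16
(4,7): 29 > 25
That's 3 pairs.

3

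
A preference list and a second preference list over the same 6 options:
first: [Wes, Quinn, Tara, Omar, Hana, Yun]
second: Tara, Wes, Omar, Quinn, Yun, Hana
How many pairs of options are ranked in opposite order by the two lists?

Pairs: 4

Assign each item its position (1..6) in the first ordering, then rewrite the second ordering as that position sequence:
positions: Wes→1, Quinn→2, Tara→3, Omar→4, Hana→5, Yun→6
second ordering as positions: [3, 1, 4, 2, 6, 5]
Discordant pairs = inversions in this position sequence.
3: 1, 2 → 2
1: 0
4: 2 → 1
2: 0
6: 5 → 1
5: 0
Total: 2 + 0 + 1 + 0 + 1 + 0 = 4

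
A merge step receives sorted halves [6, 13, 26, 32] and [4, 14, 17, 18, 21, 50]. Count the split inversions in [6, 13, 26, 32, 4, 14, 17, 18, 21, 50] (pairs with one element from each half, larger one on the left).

For each element r of the right run, count left-run elements greater than r:
r = 4: 6, 13, 26, 32 → 4
r = 14: 26, 32 → 2
r = 17: 26, 32 → 2
r = 18: 26, 32 → 2
r = 21: 26, 32 → 2
r = 50: none → 0
Cross-inversions: 4 + 2 + 2 + 2 + 2 + 0 = 12

12 split inversions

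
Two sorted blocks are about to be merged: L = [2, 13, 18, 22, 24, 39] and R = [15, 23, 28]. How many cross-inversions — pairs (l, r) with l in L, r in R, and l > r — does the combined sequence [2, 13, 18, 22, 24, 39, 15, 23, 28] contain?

For each element r of the right run, count left-run elements greater than r:
r = 15: 18, 22, 24, 39 → 4
r = 23: 24, 39 → 2
r = 28: 39 → 1
Cross-inversions: 4 + 2 + 1 = 7

7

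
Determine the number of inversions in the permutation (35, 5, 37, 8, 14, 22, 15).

10 inversions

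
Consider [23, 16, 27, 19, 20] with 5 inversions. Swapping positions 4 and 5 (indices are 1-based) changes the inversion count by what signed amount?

+1

Positions 4 and 5 hold 19 and 20; after swapping, the array is [23, 16, 27, 20, 19].
Element-by-element contributions:
23 → 16, 20, 19 → 3
16 → none → 0
27 → 20, 19 → 2
20 → 19 → 1
19 → none → 0
Sum: 3 + 0 + 2 + 1 + 0 = 6
Change: 6 − 5 = +1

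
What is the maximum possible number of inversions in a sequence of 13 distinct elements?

78 inversions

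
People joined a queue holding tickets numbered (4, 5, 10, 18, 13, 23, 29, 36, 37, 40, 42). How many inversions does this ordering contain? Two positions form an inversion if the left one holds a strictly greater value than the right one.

Sweep left to right; for each value list the smaller values that follow it:
4: 0
5: 0
10: 0
18: 1
13: 0
23: 0
29: 0
36: 0
37: 0
40: 0
42: 0
Sum: 0 + 0 + 0 + 1 + 0 + 0 + 0 + 0 + 0 + 0 + 0 = 1

There is 1 inversion.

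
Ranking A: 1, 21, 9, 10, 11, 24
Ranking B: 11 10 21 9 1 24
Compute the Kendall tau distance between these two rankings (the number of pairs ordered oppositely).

9

Assign each item its position (1..6) in the first ordering, then rewrite the second ordering as that position sequence:
positions: 1→1, 21→2, 9→3, 10→4, 11→5, 24→6
second ordering as positions: [5, 4, 2, 3, 1, 6]
Discordant pairs = inversions in this position sequence.
5: 4, 2, 3, 1 → 4
4: 2, 3, 1 → 3
2: 1 → 1
3: 1 → 1
1: 0
6: 0
Total: 4 + 3 + 1 + 1 + 0 + 0 = 9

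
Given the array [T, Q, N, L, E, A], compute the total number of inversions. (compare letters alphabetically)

Count, for each position, how many later elements it exceeds:
T → Q, N, L, E, A → 5
Q → N, L, E, A → 4
N → L, E, A → 3
L → E, A → 2
E → A → 1
A → none → 0
Sum: 5 + 4 + 3 + 2 + 1 + 0 = 15

15 out-of-order pairs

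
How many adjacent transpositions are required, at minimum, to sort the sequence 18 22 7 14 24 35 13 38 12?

16

Each adjacent swap fixes exactly one inversion, so the minimum swap count equals the number of inversions.
Count inversions — for each element, later elements that are smaller:
18: 7, 14, 13, 12 → 4
22: 7, 14, 13, 12 → 4
7: none → 0
14: 13, 12 → 2
24: 13, 12 → 2
35: 13, 12 → 2
13: 12 → 1
38: 12 → 1
12: none → 0
Total inversions: 4 + 4 + 0 + 2 + 2 + 2 + 1 + 1 + 0 = 16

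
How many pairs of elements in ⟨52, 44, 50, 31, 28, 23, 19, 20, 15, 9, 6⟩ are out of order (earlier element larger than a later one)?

Element-by-element contributions:
52 → 44, 50, 31, 28, 23, 19, 20, 15, 9, 6 → 10
44 → 31, 28, 23, 19, 20, 15, 9, 6 → 8
50 → 31, 28, 23, 19, 20, 15, 9, 6 → 8
31 → 28, 23, 19, 20, 15, 9, 6 → 7
28 → 23, 19, 20, 15, 9, 6 → 6
23 → 19, 20, 15, 9, 6 → 5
19 → 15, 9, 6 → 3
20 → 15, 9, 6 → 3
15 → 9, 6 → 2
9 → 6 → 1
6 → none → 0
Sum: 10 + 8 + 8 + 7 + 6 + 5 + 3 + 3 + 2 + 1 + 0 = 53

53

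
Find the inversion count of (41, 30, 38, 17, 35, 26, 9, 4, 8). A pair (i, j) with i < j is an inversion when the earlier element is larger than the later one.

Inversions: 31

Sweep left to right; for each value list the smaller values that follow it:
41 → 30, 38, 17, 35, 26, 9, 4, 8 → 8
30 → 17, 26, 9, 4, 8 → 5
38 → 17, 35, 26, 9, 4, 8 → 6
17 → 9, 4, 8 → 3
35 → 26, 9, 4, 8 → 4
26 → 9, 4, 8 → 3
9 → 4, 8 → 2
4 → none → 0
8 → none → 0
Sum: 8 + 5 + 6 + 3 + 4 + 3 + 2 + 0 + 0 = 31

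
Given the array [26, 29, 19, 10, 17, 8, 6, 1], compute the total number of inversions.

Element-by-element contributions:
26 → 19, 10, 17, 8, 6, 1 → 6
29 → 19, 10, 17, 8, 6, 1 → 6
19 → 10, 17, 8, 6, 1 → 5
10 → 8, 6, 1 → 3
17 → 8, 6, 1 → 3
8 → 6, 1 → 2
6 → 1 → 1
1 → none → 0
Sum: 6 + 6 + 5 + 3 + 3 + 2 + 1 + 0 = 26

Out-of-order pairs: 26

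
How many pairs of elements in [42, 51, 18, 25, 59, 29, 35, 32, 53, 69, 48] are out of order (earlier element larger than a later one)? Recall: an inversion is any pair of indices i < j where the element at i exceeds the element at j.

Count, for each position, how many later elements it exceeds:
42: 5
51: 6
18: 0
25: 0
59: 5
29: 0
35: 1
32: 0
53: 1
69: 1
48: 0
Sum: 5 + 6 + 0 + 0 + 5 + 0 + 1 + 0 + 1 + 1 + 0 = 19

There are 19 out-of-order pairs.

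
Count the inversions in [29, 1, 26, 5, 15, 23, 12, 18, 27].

16 inversions

For each element, count later entries that are smaller:
29: 8
1: 0
26: 5
5: 0
15: 1
23: 2
12: 0
18: 0
27: 0
Sum: 8 + 0 + 5 + 0 + 1 + 2 + 0 + 0 + 0 = 16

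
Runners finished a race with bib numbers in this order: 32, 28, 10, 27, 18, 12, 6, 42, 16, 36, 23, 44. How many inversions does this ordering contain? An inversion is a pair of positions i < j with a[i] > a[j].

29

Count, for each position, how many later elements it exceeds:
32 → 28, 10, 27, 18, 12, 6, 16, 23 → 8
28 → 10, 27, 18, 12, 6, 16, 23 → 7
10 → 6 → 1
27 → 18, 12, 6, 16, 23 → 5
18 → 12, 6, 16 → 3
12 → 6 → 1
6 → none → 0
42 → 16, 36, 23 → 3
16 → none → 0
36 → 23 → 1
23 → none → 0
44 → none → 0
Sum: 8 + 7 + 1 + 5 + 3 + 1 + 0 + 3 + 0 + 1 + 0 + 0 = 29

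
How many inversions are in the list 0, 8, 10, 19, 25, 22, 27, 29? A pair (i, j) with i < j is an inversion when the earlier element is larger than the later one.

1 inversion

Count, for each position, how many later elements it exceeds:
0 → none → 0
8 → none → 0
10 → none → 0
19 → none → 0
25 → 22 → 1
22 → none → 0
27 → none → 0
29 → none → 0
Sum: 0 + 0 + 0 + 0 + 1 + 0 + 0 + 0 = 1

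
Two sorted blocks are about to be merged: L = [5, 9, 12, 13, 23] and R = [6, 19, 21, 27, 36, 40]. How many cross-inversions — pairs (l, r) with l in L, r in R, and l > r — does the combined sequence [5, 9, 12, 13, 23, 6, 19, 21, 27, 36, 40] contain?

6

Take each right-half value and tally the left-half values above it:
r = 6: 9, 12, 13, 23 → 4
r = 19: 23 → 1
r = 21: 23 → 1
r = 27: none → 0
r = 36: none → 0
r = 40: none → 0
Cross-inversions: 4 + 1 + 1 + 0 + 0 + 0 = 6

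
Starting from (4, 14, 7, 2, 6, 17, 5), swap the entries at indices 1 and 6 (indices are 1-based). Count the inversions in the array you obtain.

Inversions: 17

Positions 1 and 6 hold 4 and 17; after swapping, the array is [17, 14, 7, 2, 6, 4, 5].
Element-by-element contributions:
17: 6
14: 5
7: 4
2: 0
6: 2
4: 0
5: 0
Sum: 6 + 5 + 4 + 0 + 2 + 0 + 0 = 17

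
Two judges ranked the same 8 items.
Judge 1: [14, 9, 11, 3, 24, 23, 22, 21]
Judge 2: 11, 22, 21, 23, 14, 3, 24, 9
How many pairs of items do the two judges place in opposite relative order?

Assign each item its position (1..8) in the first ordering, then rewrite the second ordering as that position sequence:
positions: 14→1, 9→2, 11→3, 3→4, 24→5, 23→6, 22→7, 21→8
second ordering as positions: [3, 7, 8, 6, 1, 4, 5, 2]
Discordant pairs = inversions in this position sequence.
3: 1, 2 → 2
7: 6, 1, 4, 5, 2 → 5
8: 6, 1, 4, 5, 2 → 5
6: 1, 4, 5, 2 → 4
1: 0
4: 2 → 1
5: 2 → 1
2: 0
Total: 2 + 5 + 5 + 4 + 0 + 1 + 1 + 0 = 18

There are 18 discordant pairs.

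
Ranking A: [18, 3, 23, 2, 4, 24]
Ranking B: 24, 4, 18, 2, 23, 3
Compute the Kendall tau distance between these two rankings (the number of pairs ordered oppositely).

Assign each item its position (1..6) in the first ordering, then rewrite the second ordering as that position sequence:
positions: 18→1, 3→2, 23→3, 2→4, 4→5, 24→6
second ordering as positions: [6, 5, 1, 4, 3, 2]
Discordant pairs = inversions in this position sequence.
6: 5, 1, 4, 3, 2 → 5
5: 1, 4, 3, 2 → 4
1: 0
4: 3, 2 → 2
3: 2 → 1
2: 0
Total: 5 + 4 + 0 + 2 + 1 + 0 = 12

There are 12 discordant pairs.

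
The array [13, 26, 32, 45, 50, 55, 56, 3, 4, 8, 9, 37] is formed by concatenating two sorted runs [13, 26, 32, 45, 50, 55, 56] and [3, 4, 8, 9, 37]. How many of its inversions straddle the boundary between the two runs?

32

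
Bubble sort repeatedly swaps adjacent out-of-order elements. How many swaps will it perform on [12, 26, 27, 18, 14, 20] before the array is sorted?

7

The minimum number of adjacent swaps to sort an array equals its inversion count, since every such swap removes exactly one inversion.
Count inversions — for each element, later elements that are smaller:
12: none → 0
26: 18, 14, 20 → 3
27: 18, 14, 20 → 3
18: 14 → 1
14: none → 0
20: none → 0
Total inversions: 0 + 3 + 3 + 1 + 0 + 0 = 7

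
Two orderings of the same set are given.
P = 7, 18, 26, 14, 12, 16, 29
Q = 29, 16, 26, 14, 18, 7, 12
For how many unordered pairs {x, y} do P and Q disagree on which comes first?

16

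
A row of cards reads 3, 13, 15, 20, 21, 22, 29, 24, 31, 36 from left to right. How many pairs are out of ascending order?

Sweep left to right; for each value list the smaller values that follow it:
3: 0
13: 0
15: 0
20: 0
21: 0
22: 0
29: 1
24: 0
31: 0
36: 0
Sum: 0 + 0 + 0 + 0 + 0 + 0 + 1 + 0 + 0 + 0 = 1

1 out-of-order pair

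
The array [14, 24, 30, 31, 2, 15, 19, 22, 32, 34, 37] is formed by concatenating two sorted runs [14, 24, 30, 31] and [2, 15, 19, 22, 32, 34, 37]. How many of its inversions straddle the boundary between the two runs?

13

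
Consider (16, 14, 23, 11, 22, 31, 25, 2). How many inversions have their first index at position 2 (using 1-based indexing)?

2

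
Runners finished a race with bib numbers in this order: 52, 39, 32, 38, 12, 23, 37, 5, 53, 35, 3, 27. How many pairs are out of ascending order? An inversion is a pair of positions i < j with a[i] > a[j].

For each element, count later entries that are smaller:
52 → 39, 32, 38, 12, 23, 37, 5, 35, 3, 27 → 10
39 → 32, 38, 12, 23, 37, 5, 35, 3, 27 → 9
32 → 12, 23, 5, 3, 27 → 5
38 → 12, 23, 37, 5, 35, 3, 27 → 7
12 → 5, 3 → 2
23 → 5, 3 → 2
37 → 5, 35, 3, 27 → 4
5 → 3 → 1
53 → 35, 3, 27 → 3
35 → 3, 27 → 2
3 → none → 0
27 → none → 0
Sum: 10 + 9 + 5 + 7 + 2 + 2 + 4 + 1 + 3 + 2 + 0 + 0 = 45

45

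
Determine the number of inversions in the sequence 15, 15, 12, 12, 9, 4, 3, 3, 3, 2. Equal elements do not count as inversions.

40

Element-by-element contributions:
15 → 12, 12, 9, 4, 3, 3, 3, 2 → 8
15 → 12, 12, 9, 4, 3, 3, 3, 2 → 8
12 → 9, 4, 3, 3, 3, 2 → 6
12 → 9, 4, 3, 3, 3, 2 → 6
9 → 4, 3, 3, 3, 2 → 5
4 → 3, 3, 3, 2 → 4
3 → 2 → 1
3 → 2 → 1
3 → 2 → 1
2 → none → 0
Sum: 8 + 8 + 6 + 6 + 5 + 4 + 1 + 1 + 1 + 0 = 40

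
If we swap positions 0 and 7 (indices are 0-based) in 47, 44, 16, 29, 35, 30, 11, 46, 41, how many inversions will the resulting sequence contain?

19

Positions 0 and 7 hold 47 and 46; after swapping, the array is [46, 44, 16, 29, 35, 30, 11, 47, 41].
Element-by-element contributions:
46: 7
44: 6
16: 1
29: 1
35: 2
30: 1
11: 0
47: 1
41: 0
Sum: 7 + 6 + 1 + 1 + 2 + 1 + 0 + 1 + 0 = 19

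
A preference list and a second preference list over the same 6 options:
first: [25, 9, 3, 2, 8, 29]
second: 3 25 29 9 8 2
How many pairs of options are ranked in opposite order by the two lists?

Assign each item its position (1..6) in the first ordering, then rewrite the second ordering as that position sequence:
positions: 25→1, 9→2, 3→3, 2→4, 8→5, 29→6
second ordering as positions: [3, 1, 6, 2, 5, 4]
Discordant pairs = inversions in this position sequence.
3: 1, 2 → 2
1: 0
6: 2, 5, 4 → 3
2: 0
5: 4 → 1
4: 0
Total: 2 + 0 + 3 + 0 + 1 + 0 = 6

There are 6 pairs.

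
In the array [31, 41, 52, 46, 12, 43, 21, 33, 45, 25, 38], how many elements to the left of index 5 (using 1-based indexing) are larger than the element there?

The element at index 5 is 12.
Elements before it: 31, 41, 52, 46
Those larger than 12: 31, 41, 52, 46

4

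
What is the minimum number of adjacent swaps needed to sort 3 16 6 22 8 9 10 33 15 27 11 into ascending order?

The minimum number of adjacent swaps to sort an array equals its inversion count, since every such swap removes exactly one inversion.
Count inversions — for each element, later elements that are smaller:
3: none → 0
16: 6, 8, 9, 10, 15, 11 → 6
6: none → 0
22: 8, 9, 10, 15, 11 → 5
8: none → 0
9: none → 0
10: none → 0
33: 15, 27, 11 → 3
15: 11 → 1
27: 11 → 1
11: none → 0
Total inversions: 0 + 6 + 0 + 5 + 0 + 0 + 0 + 3 + 1 + 1 + 0 = 16

16 adjacent swaps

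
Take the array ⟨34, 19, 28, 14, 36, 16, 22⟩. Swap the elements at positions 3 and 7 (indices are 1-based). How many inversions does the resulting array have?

There are 11 inversions.

Positions 3 and 7 hold 28 and 22; after swapping, the array is [34, 19, 22, 14, 36, 16, 28].
Count, for each position, how many later elements it exceeds:
34: 5
19: 2
22: 2
14: 0
36: 2
16: 0
28: 0
Sum: 5 + 2 + 2 + 0 + 2 + 0 + 0 = 11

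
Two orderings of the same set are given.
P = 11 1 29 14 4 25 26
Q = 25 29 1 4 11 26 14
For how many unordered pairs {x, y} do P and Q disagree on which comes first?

Assign each item its position (1..7) in the first ordering, then rewrite the second ordering as that position sequence:
positions: 11→1, 1→2, 29→3, 14→4, 4→5, 25→6, 26→7
second ordering as positions: [6, 3, 2, 5, 1, 7, 4]
Discordant pairs = inversions in this position sequence.
6: 3, 2, 5, 1, 4 → 5
3: 2, 1 → 2
2: 1 → 1
5: 1, 4 → 2
1: 0
7: 4 → 1
4: 0
Total: 5 + 2 + 1 + 2 + 0 + 1 + 0 = 11

11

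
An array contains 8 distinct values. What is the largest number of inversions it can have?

28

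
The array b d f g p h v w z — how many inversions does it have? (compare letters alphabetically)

1

For each element, count later entries that are smaller:
b: 0
d: 0
f: 0
g: 0
p: 1
h: 0
v: 0
w: 0
z: 0
Sum: 0 + 0 + 0 + 0 + 1 + 0 + 0 + 0 + 0 = 1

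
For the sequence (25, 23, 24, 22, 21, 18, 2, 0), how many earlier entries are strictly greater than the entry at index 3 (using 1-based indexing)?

1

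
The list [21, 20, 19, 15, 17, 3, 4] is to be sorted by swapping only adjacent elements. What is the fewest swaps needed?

Adjacent swaps: 19

Minimum adjacent swaps = number of inversions (each swap of adjacent out-of-order elements removes one inversion and no swap can remove more).
Count inversions — for each element, later elements that are smaller:
21: 20, 19, 15, 17, 3, 4 → 6
20: 19, 15, 17, 3, 4 → 5
19: 15, 17, 3, 4 → 4
15: 3, 4 → 2
17: 3, 4 → 2
3: none → 0
4: none → 0
Total inversions: 6 + 5 + 4 + 2 + 2 + 0 + 0 = 19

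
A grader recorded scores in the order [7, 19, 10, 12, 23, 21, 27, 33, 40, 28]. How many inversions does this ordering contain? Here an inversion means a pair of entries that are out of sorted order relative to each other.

Element-by-element contributions:
7: 0
19: 2
10: 0
12: 0
23: 1
21: 0
27: 0
33: 1
40: 1
28: 0
Sum: 0 + 2 + 0 + 0 + 1 + 0 + 0 + 1 + 1 + 0 = 5

5 inversions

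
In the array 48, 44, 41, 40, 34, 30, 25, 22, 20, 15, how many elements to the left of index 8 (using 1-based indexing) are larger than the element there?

7

The element at index 8 is 22.
Elements before it: 48, 44, 41, 40, 34, 30, 25
Those larger than 22: 48, 44, 41, 40, 34, 30, 25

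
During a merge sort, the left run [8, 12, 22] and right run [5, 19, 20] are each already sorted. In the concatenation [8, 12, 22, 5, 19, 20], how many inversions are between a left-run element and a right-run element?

For each element r of the right run, count left-run elements greater than r:
r = 5: 8, 12, 22 → 3
r = 19: 22 → 1
r = 20: 22 → 1
Cross-inversions: 3 + 1 + 1 = 5

There are 5 split inversions.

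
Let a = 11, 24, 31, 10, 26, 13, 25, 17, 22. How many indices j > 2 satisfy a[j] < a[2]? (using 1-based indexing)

4 such elements

The element at index 2 is 24.
Elements after it: 31, 10, 26, 13, 25, 17, 22
Those smaller than 24: 10, 13, 17, 22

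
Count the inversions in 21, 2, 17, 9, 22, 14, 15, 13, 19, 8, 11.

Element-by-element contributions:
21: 9
2: 0
17: 6
9: 1
22: 6
14: 3
15: 3
13: 2
19: 2
8: 0
11: 0
Sum: 9 + 0 + 6 + 1 + 6 + 3 + 3 + 2 + 2 + 0 + 0 = 32

32 inversions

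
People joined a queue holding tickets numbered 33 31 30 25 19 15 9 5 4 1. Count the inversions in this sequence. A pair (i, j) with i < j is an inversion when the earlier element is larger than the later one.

Count, for each position, how many later elements it exceeds:
33: 9
31: 8
30: 7
25: 6
19: 5
15: 4
9: 3
5: 2
4: 1
1: 0
Sum: 9 + 8 + 7 + 6 + 5 + 4 + 3 + 2 + 1 + 0 = 45

45 out-of-order pairs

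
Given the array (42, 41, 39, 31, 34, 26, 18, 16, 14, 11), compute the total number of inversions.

Inversions: 44

For each element, count later entries that are smaller:
42 → 41, 39, 31, 34, 26, 18, 16, 14, 11 → 9
41 → 39, 31, 34, 26, 18, 16, 14, 11 → 8
39 → 31, 34, 26, 18, 16, 14, 11 → 7
31 → 26, 18, 16, 14, 11 → 5
34 → 26, 18, 16, 14, 11 → 5
26 → 18, 16, 14, 11 → 4
18 → 16, 14, 11 → 3
16 → 14, 11 → 2
14 → 11 → 1
11 → none → 0
Sum: 9 + 8 + 7 + 5 + 5 + 4 + 3 + 2 + 1 + 0 = 44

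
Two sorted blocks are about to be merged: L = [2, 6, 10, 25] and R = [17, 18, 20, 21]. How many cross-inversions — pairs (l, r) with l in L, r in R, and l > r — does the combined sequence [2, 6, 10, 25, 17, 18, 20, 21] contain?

4 cross-inversions

For each element r of the right run, count left-run elements greater than r:
r = 17: 25 → 1
r = 18: 25 → 1
r = 20: 25 → 1
r = 21: 25 → 1
Cross-inversions: 1 + 1 + 1 + 1 = 4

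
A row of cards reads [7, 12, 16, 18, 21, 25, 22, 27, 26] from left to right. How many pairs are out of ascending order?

2 out-of-order pairs

Element-by-element contributions:
7: 0
12: 0
16: 0
18: 0
21: 0
25: 1
22: 0
27: 1
26: 0
Sum: 0 + 0 + 0 + 0 + 0 + 1 + 0 + 1 + 0 = 2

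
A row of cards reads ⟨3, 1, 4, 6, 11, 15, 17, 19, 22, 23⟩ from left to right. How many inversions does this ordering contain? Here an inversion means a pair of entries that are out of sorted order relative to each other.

Sweep left to right; for each value list the smaller values that follow it:
3 → 1 → 1
1 → none → 0
4 → none → 0
6 → none → 0
11 → none → 0
15 → none → 0
17 → none → 0
19 → none → 0
22 → none → 0
23 → none → 0
Sum: 1 + 0 + 0 + 0 + 0 + 0 + 0 + 0 + 0 + 0 = 1

1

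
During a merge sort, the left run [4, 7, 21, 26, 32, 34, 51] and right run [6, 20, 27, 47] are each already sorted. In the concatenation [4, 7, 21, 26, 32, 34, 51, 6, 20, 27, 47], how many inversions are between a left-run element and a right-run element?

For each element r of the right run, count left-run elements greater than r:
r = 6: 7, 21, 26, 32, 34, 51 → 6
r = 20: 21, 26, 32, 34, 51 → 5
r = 27: 32, 34, 51 → 3
r = 47: 51 → 1
Cross-inversions: 6 + 5 + 3 + 1 = 15

15 cross-inversions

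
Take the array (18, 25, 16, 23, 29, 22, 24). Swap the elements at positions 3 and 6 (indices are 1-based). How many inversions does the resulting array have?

Positions 3 and 6 hold 16 and 22; after swapping, the array is [18, 25, 22, 23, 29, 16, 24].
Count, for each position, how many later elements it exceeds:
18 → 16 → 1
25 → 22, 23, 16, 24 → 4
22 → 16 → 1
23 → 16 → 1
29 → 16, 24 → 2
16 → none → 0
24 → none → 0
Sum: 1 + 4 + 1 + 1 + 2 + 0 + 0 = 9

Inversions: 9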